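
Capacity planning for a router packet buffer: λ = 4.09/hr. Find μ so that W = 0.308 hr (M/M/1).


W = 1/(μ−λ) ⇒ μ − λ = 1/W = 1/0.308 = 3.2468
μ = λ + 1/W = 4.09 + 3.2468 = 7.3368 per hr

Final: 7.3368 /hr


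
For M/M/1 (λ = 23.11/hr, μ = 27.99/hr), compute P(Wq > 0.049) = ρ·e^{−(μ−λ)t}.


ρ = 23.11/27.99 = 0.8257
P(Wq > t) = ρ·e^{−(μ−λ)t} = 0.8257·e^{−0.2391}
= 0.8257·0.787320 = 0.650053

Final: 0.650053


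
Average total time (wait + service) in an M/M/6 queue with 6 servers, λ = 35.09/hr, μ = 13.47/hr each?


a = 2.6050; ρ = 0.4342; P₀ = 0.073365
Lq = P₀·a^c·ρ/(c!(1−ρ)²) = 0.04319
Wq = Lq/λ = 0.04319/35.09 = 0.001231 hr
W = Wq + 1/μ = 0.001231 + 0.07424 = 0.07547 hr

Final: 0.07547 hr


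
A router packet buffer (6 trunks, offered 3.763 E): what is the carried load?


B(6,3.763) = 0.100317 (Erlang-B)
Carried load = a(1 − B) = 3.763·(1 − 0.100317) = 3.763·0.899683 = 3.3855 E

Final: 3.3855 Erlangs


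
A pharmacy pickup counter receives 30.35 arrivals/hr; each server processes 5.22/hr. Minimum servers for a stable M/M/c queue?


Stability requires cμ > λ ⇔ c > λ/μ.
λ/μ = 30.35/5.22 = 5.8142
Minimum integer c = ⌊5.8142⌋ + 1 = 6
Check: 6·5.22 = 31.32 > 30.35, while 5·5.22 = 26.10 ≤ 30.35

Final: 6 servers


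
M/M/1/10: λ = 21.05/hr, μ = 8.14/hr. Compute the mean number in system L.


ρ = 21.05/8.14 = 2.5860
L = ρ[1 − (K+1)ρ^K + Kρ^(K+1)] / [(1−ρ)(1−ρ^(K+1))]
Numerator: 2.5860·(1 − 11·13374.481453 + 10·34586.343315) = 513953.948082
Denominator: (-1.5860)·(-34585.343315) = 54852.184545
L = 513953.948082/54852.184545 = 9.3698

Final: 9.3698


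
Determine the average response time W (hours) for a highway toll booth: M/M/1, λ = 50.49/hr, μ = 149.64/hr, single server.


W = 1/(μ−λ) = 1/(149.64 − 50.49) = 1/99.15 = 0.01009 hr

Final: 0.01009 hr


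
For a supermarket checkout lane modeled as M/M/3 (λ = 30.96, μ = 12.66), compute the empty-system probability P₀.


a = λ/μ = 30.96/12.66 = 2.4455; ρ = a/c = 0.8152
Σ_{k=0}^{2} a^k/k! (terms k=0..2) = 1.00000 + 2.44550 + 2.99023 = 6.43573
Tail: a^3/(3!(1−ρ)) = 14.62520/(6·0.1848) = 13.18768
P₀ = 1/(6.43573 + 13.18768) = 1/19.62341 = 0.050960

Final: 0.050960


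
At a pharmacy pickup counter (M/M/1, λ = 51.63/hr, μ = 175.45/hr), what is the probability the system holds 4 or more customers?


ρ = 51.63/175.45 = 0.2943
P(N ≥ n) = ρ^n = 0.2943^4 = 0.007499

Final: 0.007499


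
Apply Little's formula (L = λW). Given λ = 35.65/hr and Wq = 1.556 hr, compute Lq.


Lq = λWq = 35.65·1.556 = 55.4714

Final: 55.4714


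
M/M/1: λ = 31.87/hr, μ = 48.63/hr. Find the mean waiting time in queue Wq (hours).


ρ = 31.87/48.63 = 0.6554
Wq = ρ/(μ−λ) = 0.6554/(48.63 − 31.87) = 0.6554/16.76 = 0.03910 hr

Final: 0.03910 hr


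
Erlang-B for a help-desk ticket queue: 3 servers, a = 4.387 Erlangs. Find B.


B(c,a) = (a^c/c!) / Σ_{k=0}^{c} a^k/k!
a^3/3! = 14.071865
Σ terms (k=0..3): 1.00000 + 4.38700 + 9.62288 + 14.07186 = 29.081749
B = 14.071865/29.081749 = 0.483873

Final: 0.483873


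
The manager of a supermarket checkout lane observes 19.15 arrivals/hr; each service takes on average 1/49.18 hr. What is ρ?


ρ = λ/μ = 19.15/49.18 = 0.3894

Final: 0.3894


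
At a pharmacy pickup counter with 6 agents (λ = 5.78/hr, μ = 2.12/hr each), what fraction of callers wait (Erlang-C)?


a = λ/μ = 2.7264; ρ = a/6 = 0.4544
P₀ = 0.064834 (from M/M/c formula)
C(c,a) = [a^c/(c!(1−ρ))]·P₀ = [410.72569/(720·0.5456)]·0.064834
= 1.04556·0.064834 = 0.067787

Final: 0.067787


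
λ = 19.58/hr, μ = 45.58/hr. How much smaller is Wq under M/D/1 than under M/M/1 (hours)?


ρ = 19.58/45.58 = 0.4296
Wq(M/M/1) = ρ/(μ−λ) = 0.4296/26.00 = 0.01652 hr
Wq(M/D/1) = ρ/(2(μ−λ)) = 0.008261 hr
Savings = 0.01652 − 0.008261 = 0.008261 hr

Final: 0.008261 hr


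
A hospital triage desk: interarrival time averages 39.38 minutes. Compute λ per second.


λ = 1/(interarrival time) in consistent units.
1 second = 0.0166667 min, so λ = 0.0166667/39.38 = 0.0004232 per second

Final: 0.0004232 /sec


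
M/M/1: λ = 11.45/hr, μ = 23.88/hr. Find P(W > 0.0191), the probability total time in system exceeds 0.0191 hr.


W ~ Exponential(μ−λ) for M/M/1.
μ − λ = 23.88 − 11.45 = 12.4300
P(W > t) = e^{−(μ−λ)t} = e^{−0.2374} = 0.788666

Final: 0.788666


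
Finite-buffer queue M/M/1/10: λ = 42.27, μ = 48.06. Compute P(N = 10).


ρ = λ/μ = 42.27/48.06 = 0.8795
P_K = (1−ρ)ρ^K/(1−ρ^(K+1)) = (0.1205·0.277003)/(1 − 0.243631)
= 0.033372/0.756369 = 0.044121

Final: 0.044121


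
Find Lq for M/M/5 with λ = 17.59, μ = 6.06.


a = λ/μ = 2.9026; ρ = a/5 = 0.5805
P₀ = 0.051969
Lq = P₀·a^c·ρ / (c!·(1−ρ)²) = 0.051969·206.04690·0.5805/(120·0.17596)
= 0.29440

Final: 0.29440


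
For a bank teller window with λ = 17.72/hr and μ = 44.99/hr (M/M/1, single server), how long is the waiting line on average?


ρ = 17.72/44.99 = 0.3939
Lq = ρ²/(1−ρ) = 0.1551/0.6061 = 0.2559

Final: 0.2559


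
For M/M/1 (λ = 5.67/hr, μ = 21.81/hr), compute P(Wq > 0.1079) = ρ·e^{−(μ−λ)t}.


ρ = 5.67/21.81 = 0.2600
P(Wq > t) = ρ·e^{−(μ−λ)t} = 0.2600·e^{−1.7415}
= 0.2600·0.175256 = 0.045562

Final: 0.045562


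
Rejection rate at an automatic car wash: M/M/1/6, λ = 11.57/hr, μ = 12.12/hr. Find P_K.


ρ = λ/μ = 11.57/12.12 = 0.9546
P_K = (1−ρ)ρ^K/(1−ρ^(K+1)) = (0.04538·0.756806)/(1 − 0.722462)
= 0.034343/0.277538 = 0.123744

Final: 0.123744


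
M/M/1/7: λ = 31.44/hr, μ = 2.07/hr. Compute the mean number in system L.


ρ = 31.44/2.07 = 15.1884
L = ρ[1 − (K+1)ρ^K + Kρ^(K+1)] / [(1−ρ)(1−ρ^(K+1))]
Numerator: 15.1884·(1 − 8·186459855.522136 + 7·2832027950.539106) = 278441704601.526062
Denominator: (-14.1884)·(-2832027949.539106) = 40181961776.793983
L = 278441704601.526062/40181961776.793983 = 6.9295

Final: 6.9295


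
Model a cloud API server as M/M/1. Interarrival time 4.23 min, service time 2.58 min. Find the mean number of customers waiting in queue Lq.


λ = 60/4.23 = 14.1844 /hr
μ = 60/2.58 = 23.2558 /hr
ρ = λ/μ = 14.1844/23.2558 = 0.6099
Lq = ρ²/(1−ρ) = 0.3720/0.3901 = 0.9537

Final: 0.9537


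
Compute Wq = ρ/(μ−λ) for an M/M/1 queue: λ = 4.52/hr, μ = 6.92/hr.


ρ = 4.52/6.92 = 0.6532
Wq = ρ/(μ−λ) = 0.6532/(6.92 − 4.52) = 0.6532/2.40 = 0.2722 hr

Final: 0.2722 hr


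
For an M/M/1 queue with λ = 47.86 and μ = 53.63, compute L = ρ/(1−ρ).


ρ = λ/μ = 47.86/53.63 = 0.8924
L = ρ/(1−ρ) = 0.8924/(1 − 0.8924) = 0.8924/0.1076 = 8.2946

Final: 8.2946


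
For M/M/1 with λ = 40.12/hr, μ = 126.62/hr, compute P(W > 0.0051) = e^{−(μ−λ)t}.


W ~ Exponential(μ−λ) for M/M/1.
μ − λ = 126.62 − 40.12 = 86.5000
P(W > t) = e^{−(μ−λ)t} = e^{−0.4412} = 0.643296

Final: 0.643296


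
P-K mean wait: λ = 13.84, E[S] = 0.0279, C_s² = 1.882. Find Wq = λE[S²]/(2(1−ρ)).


ρ = λ·E[S] = 13.84·0.0279 = 0.3861
E[S²] = E[S]²(1+C_s²) = 0.0279²·(1+1.882) = 0.002243
Wq = λ·E[S²]/(2(1−ρ)) = 13.84·0.002243/(2·0.6139) = 0.02529 hr

Final: 0.02529 hr


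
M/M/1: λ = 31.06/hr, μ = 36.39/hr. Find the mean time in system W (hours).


W = 1/(μ−λ) = 1/(36.39 − 31.06) = 1/5.33 = 0.1876 hr

Final: 0.1876 hr


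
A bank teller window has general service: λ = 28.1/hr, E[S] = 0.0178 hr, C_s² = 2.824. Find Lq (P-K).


ρ = λ·E[S] = 28.1·0.0178 = 0.5002
Lq = ρ²(1+C_s²)/(2(1−ρ)) = 0.2502·(1+2.824)/(2·0.4998)
= 0.2502·3.8240/0.9996 = 0.95703

Final: 0.95703


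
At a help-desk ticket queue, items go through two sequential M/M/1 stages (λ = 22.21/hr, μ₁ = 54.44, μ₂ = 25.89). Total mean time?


Each node sees arrival rate λ = 22.21/hr (tandem ⇒ throughput preserved).
W₁ = 1/(μ₁−λ) = 1/(54.44−22.21) = 0.03103 hr
W₂ = 1/(μ₂−λ) = 1/(25.89−22.21) = 0.27174 hr
W_total = W₁ + W₂ = 0.03103 + 0.27174 = 0.30277 hr

Final: 0.30277 hr


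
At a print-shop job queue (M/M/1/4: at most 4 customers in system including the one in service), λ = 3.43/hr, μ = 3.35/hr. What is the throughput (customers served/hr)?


ρ = 1.0239; P_K = (1−ρ)ρ^4/(1−ρ^5) = 0.209550
λ_eff = λ(1 − P_K) = 3.43·(1 − 0.209550) = 3.43·0.790450 = 2.7112 /hr

Final: 2.7112 /hr


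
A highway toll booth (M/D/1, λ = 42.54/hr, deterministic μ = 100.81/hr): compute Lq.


ρ = 42.54/100.81 = 0.4220
M/D/1: Lq = ρ²/(2(1−ρ)) = 0.1781/(2·0.5780) = 0.15403

Final: 0.15403


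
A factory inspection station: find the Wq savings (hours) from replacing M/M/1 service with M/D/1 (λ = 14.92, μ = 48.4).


ρ = 14.92/48.4 = 0.3083
Wq(M/M/1) = ρ/(μ−λ) = 0.3083/33.48 = 0.009207 hr
Wq(M/D/1) = ρ/(2(μ−λ)) = 0.004604 hr
Savings = 0.009207 − 0.004604 = 0.004604 hr

Final: 0.004604 hr


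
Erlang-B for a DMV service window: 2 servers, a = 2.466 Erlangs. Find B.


B(c,a) = (a^c/c!) / Σ_{k=0}^{c} a^k/k!
a^2/2! = 3.040578
Σ terms (k=0..2): 1.00000 + 2.46600 + 3.04058 = 6.506578
B = 3.040578/6.506578 = 0.467308

Final: 0.467308


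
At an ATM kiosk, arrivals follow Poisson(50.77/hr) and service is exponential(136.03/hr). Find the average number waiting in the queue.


ρ = 50.77/136.03 = 0.3732
Lq = ρ²/(1−ρ) = 0.1393/0.6268 = 0.2222

Final: 0.2222


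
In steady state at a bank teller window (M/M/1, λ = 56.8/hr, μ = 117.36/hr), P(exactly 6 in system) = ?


ρ = 56.8/117.36 = 0.4840
P_n = (1−ρ)·ρ^n = (1 − 0.4840)·0.4840^6 = 0.5160·0.012852 = 0.006632

Final: 0.006632


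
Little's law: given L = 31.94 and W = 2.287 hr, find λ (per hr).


λ = L/W = 31.94/2.287 = 13.9659 /hr

Final: 13.9659 /hr


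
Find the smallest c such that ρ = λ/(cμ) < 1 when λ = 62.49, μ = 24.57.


Stability requires cμ > λ ⇔ c > λ/μ.
λ/μ = 62.49/24.57 = 2.5433
Minimum integer c = ⌊2.5433⌋ + 1 = 3
Check: 3·24.57 = 73.71 > 62.49, while 2·24.57 = 49.14 ≤ 62.49

Final: 3 servers


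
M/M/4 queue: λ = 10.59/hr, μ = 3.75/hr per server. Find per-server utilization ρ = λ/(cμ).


ρ = λ/(cμ) = 10.59/(4·3.75) = 10.59/15.00 = 0.7060

Final: 0.7060


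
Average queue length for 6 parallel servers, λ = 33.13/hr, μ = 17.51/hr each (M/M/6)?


a = λ/μ = 1.8921; ρ = a/6 = 0.3153
P₀ = 0.150602
Lq = P₀·a^c·ρ / (c!·(1−ρ)²) = 0.150602·45.87877·0.3153/(720·0.46875)
= 0.006456

Final: 0.006456


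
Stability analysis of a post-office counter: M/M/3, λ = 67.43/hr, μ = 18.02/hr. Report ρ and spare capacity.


Total capacity cμ = 3·18.02 = 54.06/hr
ρ = λ/(cμ) = 67.43/54.06 = 1.2473
Stable ⇔ ρ < 1: NO
Spare capacity = cμ − λ = 54.06 − 67.43 = -13.37/hr

Final: ρ = 1.2473; unstable; margin = -13.37/hr


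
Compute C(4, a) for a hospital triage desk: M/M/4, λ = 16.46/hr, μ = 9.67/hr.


a = λ/μ = 1.7022; ρ = a/4 = 0.4255
P₀ = 0.179156 (from M/M/c formula)
C(c,a) = [a^c/(c!(1−ρ))]·P₀ = [8.39486/(24·0.5745)]·0.179156
= 0.60890·0.179156 = 0.109088

Final: 0.109088


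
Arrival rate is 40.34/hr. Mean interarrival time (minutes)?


Mean interarrival time = 1/λ = 1/40.34 hour = 0.02479 hour
In minutes: 0.02479 × 60 = 1.4874 min

Final: 1.4874 min


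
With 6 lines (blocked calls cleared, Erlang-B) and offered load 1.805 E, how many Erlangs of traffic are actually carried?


B(6,1.805) = 0.007921 (Erlang-B)
Carried load = a(1 − B) = 1.805·(1 − 0.007921) = 1.805·0.992079 = 1.7907 E

Final: 1.7907 Erlangs


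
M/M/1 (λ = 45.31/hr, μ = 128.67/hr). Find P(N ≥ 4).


ρ = 45.31/128.67 = 0.3521
P(N ≥ n) = ρ^n = 0.3521^4 = 0.015377

Final: 0.015377


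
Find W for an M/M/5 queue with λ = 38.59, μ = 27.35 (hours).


a = 1.4110; ρ = 0.2822; P₀ = 0.243628
Lq = P₀·a^c·ρ/(c!(1−ρ)²) = 0.006218
Wq = Lq/λ = 0.006218/38.59 = 0.0001611 hr
W = Wq + 1/μ = 0.0001611 + 0.03656 = 0.03672 hr

Final: 0.03672 hr


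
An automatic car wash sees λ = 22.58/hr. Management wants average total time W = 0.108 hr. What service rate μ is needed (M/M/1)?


W = 1/(μ−λ) ⇒ μ − λ = 1/W = 1/0.108 = 9.2593
μ = λ + 1/W = 22.58 + 9.2593 = 31.8393 per hr

Final: 31.8393 /hr


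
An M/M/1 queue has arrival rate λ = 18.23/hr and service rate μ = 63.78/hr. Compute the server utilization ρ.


ρ = λ/μ = 18.23/63.78 = 0.2858

Final: 0.2858


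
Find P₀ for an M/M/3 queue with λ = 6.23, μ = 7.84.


a = λ/μ = 6.23/7.84 = 0.7946; ρ = a/c = 0.2649
Σ_{k=0}^{2} a^k/k! (terms k=0..2) = 1.00000 + 0.79464 + 0.31573 = 2.11037
Tail: a^3/(3!(1−ρ)) = 0.50178/(6·0.7351) = 0.11376
P₀ = 1/(2.11037 + 0.11376) = 1/2.22414 = 0.449613

Final: 0.449613


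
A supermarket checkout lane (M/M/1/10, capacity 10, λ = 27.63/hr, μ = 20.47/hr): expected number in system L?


ρ = 27.63/20.47 = 1.3498
L = ρ[1 − (K+1)ρ^K + Kρ^(K+1)] / [(1−ρ)(1−ρ^(K+1))]
Numerator: 1.3498·(1 − 11·20.073838 + 10·27.095269) = 69.028388
Denominator: (-0.3498)·(-26.095269) = 9.127607
L = 69.028388/9.127607 = 7.5626

Final: 7.5626


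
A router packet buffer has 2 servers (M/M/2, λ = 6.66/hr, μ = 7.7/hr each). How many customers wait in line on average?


a = λ/μ = 0.8649; ρ = a/2 = 0.4325
P₀ = 0.396192
Lq = P₀·a^c·ρ / (c!·(1−ρ)²) = 0.396192·0.74811·0.4325/(2·0.32209)
= 0.19898

Final: 0.19898


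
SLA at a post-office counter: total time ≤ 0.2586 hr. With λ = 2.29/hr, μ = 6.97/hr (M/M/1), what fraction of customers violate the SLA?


W ~ Exponential(μ−λ) for M/M/1.
μ − λ = 6.97 − 2.29 = 4.6800
P(W > t) = e^{−(μ−λ)t} = e^{−1.2102} = 0.298123

Final: 0.298123


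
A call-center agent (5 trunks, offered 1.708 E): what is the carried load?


B(5,1.708) = 0.022133 (Erlang-B)
Carried load = a(1 − B) = 1.708·(1 − 0.022133) = 1.708·0.977867 = 1.6702 E

Final: 1.6702 Erlangs


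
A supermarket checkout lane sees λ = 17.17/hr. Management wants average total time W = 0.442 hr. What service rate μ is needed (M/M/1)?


W = 1/(μ−λ) ⇒ μ − λ = 1/W = 1/0.442 = 2.2624
μ = λ + 1/W = 17.17 + 2.2624 = 19.4324 per hr

Final: 19.4324 /hr


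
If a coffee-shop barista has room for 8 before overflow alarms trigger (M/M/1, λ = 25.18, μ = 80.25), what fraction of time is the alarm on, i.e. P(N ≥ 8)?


ρ = 25.18/80.25 = 0.3138
P(N ≥ n) = ρ^n = 0.3138^8 = 0.00009395

Final: 0.00009395


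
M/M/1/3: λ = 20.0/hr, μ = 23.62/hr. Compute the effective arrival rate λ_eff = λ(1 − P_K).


ρ = 0.8467; P_K = (1−ρ)ρ^3/(1−ρ^4) = 0.191462
λ_eff = λ(1 − P_K) = 20.0·(1 − 0.191462) = 20.0·0.808538 = 16.1708 /hr

Final: 16.1708 /hr


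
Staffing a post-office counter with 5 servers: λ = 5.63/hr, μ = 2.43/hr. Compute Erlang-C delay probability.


a = λ/μ = 2.3169; ρ = a/5 = 0.4634
P₀ = 0.096985 (from M/M/c formula)
C(c,a) = [a^c/(c!(1−ρ))]·P₀ = [66.75912/(120·0.5366)]·0.096985
= 1.03671·0.096985 = 0.100545

Final: 0.100545


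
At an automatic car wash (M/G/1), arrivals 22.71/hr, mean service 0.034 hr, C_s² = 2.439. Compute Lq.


ρ = λ·E[S] = 22.71·0.034 = 0.7721
Lq = ρ²(1+C_s²)/(2(1−ρ)) = 0.5962·(1+2.439)/(2·0.2279)
= 0.5962·3.4390/0.4557 = 4.49911

Final: 4.49911


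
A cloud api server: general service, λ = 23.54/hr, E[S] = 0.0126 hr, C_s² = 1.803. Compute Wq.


ρ = λ·E[S] = 23.54·0.0126 = 0.2966
E[S²] = E[S]²(1+C_s²) = 0.0126²·(1+1.803) = 0.0004450
Wq = λ·E[S²]/(2(1−ρ)) = 23.54·0.0004450/(2·0.7034) = 0.007446 hr

Final: 0.007446 hr


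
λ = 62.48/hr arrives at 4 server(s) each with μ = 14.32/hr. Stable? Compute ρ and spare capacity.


Total capacity cμ = 4·14.32 = 57.28/hr
ρ = λ/(cμ) = 62.48/57.28 = 1.0908
Stable ⇔ ρ < 1: NO
Spare capacity = cμ − λ = 57.28 − 62.48 = -5.20/hr

Final: ρ = 1.0908; unstable; margin = -5.20/hr


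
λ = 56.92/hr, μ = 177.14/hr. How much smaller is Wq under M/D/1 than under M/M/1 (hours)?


ρ = 56.92/177.14 = 0.3213
Wq(M/M/1) = ρ/(μ−λ) = 0.3213/120.22 = 0.002673 hr
Wq(M/D/1) = ρ/(2(μ−λ)) = 0.001336 hr
Savings = 0.002673 − 0.001336 = 0.001336 hr

Final: 0.001336 hr


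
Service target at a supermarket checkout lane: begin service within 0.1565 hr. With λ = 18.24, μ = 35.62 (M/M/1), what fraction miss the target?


ρ = 18.24/35.62 = 0.5121
P(Wq > t) = ρ·e^{−(μ−λ)t} = 0.5121·e^{−2.7200}
= 0.5121·0.065877 = 0.033734

Final: 0.033734


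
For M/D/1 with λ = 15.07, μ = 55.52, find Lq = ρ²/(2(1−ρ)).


ρ = 15.07/55.52 = 0.2714
M/D/1: Lq = ρ²/(2(1−ρ)) = 0.07368/(2·0.7286) = 0.05056

Final: 0.05056


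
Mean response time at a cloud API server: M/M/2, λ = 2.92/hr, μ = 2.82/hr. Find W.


a = 1.0355; ρ = 0.5177; P₀ = 0.317757
Lq = P₀·a^c·ρ/(c!(1−ρ)²) = 0.37919
Wq = Lq/λ = 0.37919/2.92 = 0.12986 hr
W = Wq + 1/μ = 0.12986 + 0.35461 = 0.48447 hr

Final: 0.48447 hr


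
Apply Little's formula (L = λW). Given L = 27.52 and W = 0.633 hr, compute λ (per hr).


λ = L/W = 27.52/0.633 = 43.4755 /hr

Final: 43.4755 /hr


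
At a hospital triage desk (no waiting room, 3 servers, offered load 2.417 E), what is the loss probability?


B(c,a) = (a^c/c!) / Σ_{k=0}^{c} a^k/k!
a^3/3! = 2.353308
Σ terms (k=0..3): 1.00000 + 2.41700 + 2.92094 + 2.35331 = 8.691252
B = 2.353308/8.691252 = 0.270767

Final: 0.270767


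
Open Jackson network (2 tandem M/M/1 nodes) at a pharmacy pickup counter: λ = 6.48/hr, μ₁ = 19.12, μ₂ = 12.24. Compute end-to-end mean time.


Each node sees arrival rate λ = 6.48/hr (tandem ⇒ throughput preserved).
W₁ = 1/(μ₁−λ) = 1/(19.12−6.48) = 0.07911 hr
W₂ = 1/(μ₂−λ) = 1/(12.24−6.48) = 0.17361 hr
W_total = W₁ + W₂ = 0.07911 + 0.17361 = 0.25273 hr

Final: 0.25273 hr


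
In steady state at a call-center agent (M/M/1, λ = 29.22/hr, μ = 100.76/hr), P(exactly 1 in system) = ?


ρ = 29.22/100.76 = 0.2900
P_n = (1−ρ)·ρ^n = (1 − 0.2900)·0.2900^1 = 0.7100·0.289996 = 0.205898

Final: 0.205898


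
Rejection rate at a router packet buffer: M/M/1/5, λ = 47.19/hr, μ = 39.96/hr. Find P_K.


ρ = λ/μ = 47.19/39.96 = 1.1809
P_K = (1−ρ)ρ^K/(1−ρ^(K+1)) = (-0.1809·2.296796)/(1 − 2.712358)
= -0.415562/-1.712358 = 0.242684

Final: 0.242684


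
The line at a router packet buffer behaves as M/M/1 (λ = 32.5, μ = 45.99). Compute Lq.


ρ = 32.5/45.99 = 0.7067
Lq = ρ²/(1−ρ) = 0.4994/0.2933 = 1.7025

Final: 1.7025


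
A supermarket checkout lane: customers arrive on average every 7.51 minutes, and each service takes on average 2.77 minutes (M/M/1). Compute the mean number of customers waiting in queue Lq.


λ = 60/7.51 = 7.9893 /hr
μ = 60/2.77 = 21.6606 /hr
ρ = λ/μ = 7.9893/21.6606 = 0.3688
Lq = ρ²/(1−ρ) = 0.1360/0.6312 = 0.2155

Final: 0.2155


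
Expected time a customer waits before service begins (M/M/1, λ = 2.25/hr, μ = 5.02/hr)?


ρ = 2.25/5.02 = 0.4482
Wq = ρ/(μ−λ) = 0.4482/(5.02 − 2.25) = 0.4482/2.77 = 0.1618 hr

Final: 0.1618 hr


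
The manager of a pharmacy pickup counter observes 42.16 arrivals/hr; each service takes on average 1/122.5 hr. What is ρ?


ρ = λ/μ = 42.16/122.5 = 0.3442

Final: 0.3442


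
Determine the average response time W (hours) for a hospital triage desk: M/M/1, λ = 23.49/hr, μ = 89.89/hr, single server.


W = 1/(μ−λ) = 1/(89.89 − 23.49) = 1/66.40 = 0.01506 hr

Final: 0.01506 hr


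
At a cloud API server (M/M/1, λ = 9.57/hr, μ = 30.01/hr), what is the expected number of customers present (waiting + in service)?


ρ = λ/μ = 9.57/30.01 = 0.3189
L = ρ/(1−ρ) = 0.3189/(1 − 0.3189) = 0.3189/0.6811 = 0.4682

Final: 0.4682


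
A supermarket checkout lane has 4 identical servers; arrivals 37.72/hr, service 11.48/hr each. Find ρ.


ρ = λ/(cμ) = 37.72/(4·11.48) = 37.72/45.92 = 0.8214

Final: 0.8214


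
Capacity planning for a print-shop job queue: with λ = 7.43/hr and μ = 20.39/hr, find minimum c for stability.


Stability requires cμ > λ ⇔ c > λ/μ.
λ/μ = 7.43/20.39 = 0.3644
Minimum integer c = ⌊0.3644⌋ + 1 = 1
Check: 1·20.39 = 20.39 > 7.43, while 0·20.39 = 0.00 ≤ 7.43

Final: 1 servers


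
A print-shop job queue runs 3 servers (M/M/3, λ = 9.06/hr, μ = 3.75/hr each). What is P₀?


a = λ/μ = 9.06/3.75 = 2.4160; ρ = a/c = 0.8053
Σ_{k=0}^{2} a^k/k! (terms k=0..2) = 1.00000 + 2.41600 + 2.91853 = 6.33453
Tail: a^3/(3!(1−ρ)) = 14.10233/(6·0.1947) = 12.07391
P₀ = 1/(6.33453 + 12.07391) = 1/18.40844 = 0.054323

Final: 0.054323


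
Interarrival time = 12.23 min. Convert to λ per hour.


λ = 1/(interarrival time) in consistent units.
1 hour = 60 min, so λ = 60/12.23 = 4.9060 per hour

Final: 4.9060 /hr


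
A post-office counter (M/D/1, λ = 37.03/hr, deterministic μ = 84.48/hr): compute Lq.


ρ = 37.03/84.48 = 0.4383
M/D/1: Lq = ρ²/(2(1−ρ)) = 0.1921/(2·0.5617) = 0.17104

Final: 0.17104


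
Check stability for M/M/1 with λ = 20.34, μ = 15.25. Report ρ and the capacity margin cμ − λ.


Total capacity cμ = 1·15.25 = 15.25/hr
ρ = λ/(cμ) = 20.34/15.25 = 1.3338
Stable ⇔ ρ < 1: NO
Spare capacity = cμ − λ = 15.25 − 20.34 = -5.09/hr

Final: ρ = 1.3338; unstable; margin = -5.09/hr


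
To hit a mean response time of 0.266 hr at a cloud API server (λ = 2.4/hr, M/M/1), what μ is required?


W = 1/(μ−λ) ⇒ μ − λ = 1/W = 1/0.266 = 3.7594
μ = λ + 1/W = 2.4 + 3.7594 = 6.1594 per hr

Final: 6.1594 /hr


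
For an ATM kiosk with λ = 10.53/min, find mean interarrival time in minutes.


Mean interarrival time = 1/λ = 1/10.53 minute = 0.09497 minute
In minutes: 0.09497 × 1 = 0.09497 min

Final: 0.09497 min


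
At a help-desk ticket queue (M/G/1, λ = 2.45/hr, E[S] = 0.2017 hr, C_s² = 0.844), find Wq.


ρ = λ·E[S] = 2.45·0.2017 = 0.4942
E[S²] = E[S]²(1+C_s²) = 0.2017²·(1+0.844) = 0.075019
Wq = λ·E[S²]/(2(1−ρ)) = 2.45·0.075019/(2·0.5058) = 0.18168 hr

Final: 0.18168 hr


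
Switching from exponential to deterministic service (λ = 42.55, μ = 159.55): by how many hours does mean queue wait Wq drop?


ρ = 42.55/159.55 = 0.2667
Wq(M/M/1) = ρ/(μ−λ) = 0.2667/117.00 = 0.002279 hr
Wq(M/D/1) = ρ/(2(μ−λ)) = 0.001140 hr
Savings = 0.002279 − 0.001140 = 0.001140 hr

Final: 0.001140 hr


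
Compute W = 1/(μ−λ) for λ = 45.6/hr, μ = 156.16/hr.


W = 1/(μ−λ) = 1/(156.16 − 45.6) = 1/110.56 = 0.009045 hr

Final: 0.009045 hr


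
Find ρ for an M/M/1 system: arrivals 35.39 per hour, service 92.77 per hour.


ρ = λ/μ = 35.39/92.77 = 0.3815

Final: 0.3815


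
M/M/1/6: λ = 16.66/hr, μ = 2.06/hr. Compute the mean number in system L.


ρ = 16.66/2.06 = 8.0874
L = ρ[1 − (K+1)ρ^K + Kρ^(K+1)] / [(1−ρ)(1−ρ^(K+1))]
Numerator: 8.0874·(1 − 7·279799.323559 + 6·2262843.073055) = 93962918.994733
Denominator: (-7.0874)·(-2262842.073055) = 16037618.576023
L = 93962918.994733/16037618.576023 = 5.8589

Final: 5.8589


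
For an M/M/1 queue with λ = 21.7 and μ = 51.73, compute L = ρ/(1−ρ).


ρ = λ/μ = 21.7/51.73 = 0.4195
L = ρ/(1−ρ) = 0.4195/(1 − 0.4195) = 0.4195/0.5805 = 0.7226

Final: 0.7226


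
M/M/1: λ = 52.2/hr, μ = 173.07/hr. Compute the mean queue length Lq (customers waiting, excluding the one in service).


ρ = 52.2/173.07 = 0.3016
Lq = ρ²/(1−ρ) = 0.09097/0.6984 = 0.1303

Final: 0.1303


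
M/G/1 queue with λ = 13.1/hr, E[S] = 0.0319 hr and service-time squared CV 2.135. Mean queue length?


ρ = λ·E[S] = 13.1·0.0319 = 0.4179
Lq = ρ²(1+C_s²)/(2(1−ρ)) = 0.1746·(1+2.135)/(2·0.5821)
= 0.1746·3.1350/1.1642 = 0.47025

Final: 0.47025


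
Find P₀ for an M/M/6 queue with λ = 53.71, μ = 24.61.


a = λ/μ = 53.71/24.61 = 2.1824; ρ = a/c = 0.3637
Σ_{k=0}^{5} a^k/k! (terms k=0..5) = 1.00000 + 2.18245 + 2.38154 + 1.73252 + 0.94529 + 0.41261 = 8.65440
Tail: a^6/(6!(1−ρ)) = 108.05907/(720·0.6363) = 0.23588
P₀ = 1/(8.65440 + 0.23588) = 1/8.89028 = 0.112482

Final: 0.112482


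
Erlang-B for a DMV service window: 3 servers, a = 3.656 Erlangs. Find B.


B(c,a) = (a^c/c!) / Σ_{k=0}^{c} a^k/k!
a^3/3! = 8.144554
Σ terms (k=0..3): 1.00000 + 3.65600 + 6.68317 + 8.14455 = 19.483722
B = 8.144554/19.483722 = 0.418018

Final: 0.418018


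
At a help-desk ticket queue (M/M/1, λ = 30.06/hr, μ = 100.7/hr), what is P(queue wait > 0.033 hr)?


ρ = 30.06/100.7 = 0.2985
P(Wq > t) = ρ·e^{−(μ−λ)t} = 0.2985·e^{−2.3311}
= 0.2985·0.097187 = 0.029011

Final: 0.029011


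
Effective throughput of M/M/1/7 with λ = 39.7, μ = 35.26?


ρ = 1.1259; P_K = (1−ρ)ρ^7/(1−ρ^8) = 0.182504
λ_eff = λ(1 − P_K) = 39.7·(1 − 0.182504) = 39.7·0.817496 = 32.4546 /hr

Final: 32.4546 /hr


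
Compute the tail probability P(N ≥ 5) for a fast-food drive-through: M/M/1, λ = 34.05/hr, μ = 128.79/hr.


ρ = 34.05/128.79 = 0.2644
P(N ≥ n) = ρ^n = 0.2644^5 = 0.001292

Final: 0.001292


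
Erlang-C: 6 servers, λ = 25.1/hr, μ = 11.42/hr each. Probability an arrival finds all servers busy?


a = λ/μ = 2.1979; ρ = a/6 = 0.3663
P₀ = 0.110746 (from M/M/c formula)
C(c,a) = [a^c/(c!(1−ρ))]·P₀ = [112.73161/(720·0.6337)]·0.110746
= 0.24708·0.110746 = 0.027363

Final: 0.027363


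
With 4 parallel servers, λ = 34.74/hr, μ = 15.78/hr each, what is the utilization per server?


ρ = λ/(cμ) = 34.74/(4·15.78) = 34.74/63.12 = 0.5504

Final: 0.5504


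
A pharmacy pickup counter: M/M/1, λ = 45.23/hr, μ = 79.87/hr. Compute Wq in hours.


ρ = 45.23/79.87 = 0.5663
Wq = ρ/(μ−λ) = 0.5663/(79.87 − 45.23) = 0.5663/34.64 = 0.01635 hr

Final: 0.01635 hr


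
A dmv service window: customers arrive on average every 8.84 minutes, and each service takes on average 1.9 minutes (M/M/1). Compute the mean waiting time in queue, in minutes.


λ = 60/8.84 = 6.7873 /hr
μ = 60/1.9 = 31.5789 /hr
ρ = λ/μ = 6.7873/31.5789 = 0.2149
Wq = ρ/(μ−λ) = 0.2149/(31.5789−6.7873) = 0.008670 hr
In minutes: 0.008670·60 = 0.5202 min

Final: 0.5202 min


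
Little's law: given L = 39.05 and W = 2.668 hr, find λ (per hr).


λ = L/W = 39.05/2.668 = 14.6364 /hr

Final: 14.6364 /hr


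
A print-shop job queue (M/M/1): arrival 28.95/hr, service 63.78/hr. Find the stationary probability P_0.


ρ = 28.95/63.78 = 0.4539
P_n = (1−ρ)·ρ^n = (1 − 0.4539)·0.4539^0 = 0.5461·1.000000 = 0.546096

Final: 0.546096


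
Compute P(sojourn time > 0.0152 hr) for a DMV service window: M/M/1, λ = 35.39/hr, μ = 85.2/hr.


W ~ Exponential(μ−λ) for M/M/1.
μ − λ = 85.2 − 35.39 = 49.8100
P(W > t) = e^{−(μ−λ)t} = e^{−0.7571} = 0.469019

Final: 0.469019


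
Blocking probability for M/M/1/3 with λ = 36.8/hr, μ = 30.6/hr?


ρ = λ/μ = 36.8/30.6 = 1.2026
P_K = (1−ρ)ρ^K/(1−ρ^(K+1)) = (-0.2026·1.739319)/(1 − 2.091730)
= -0.352411/-1.091730 = 0.322801

Final: 0.322801


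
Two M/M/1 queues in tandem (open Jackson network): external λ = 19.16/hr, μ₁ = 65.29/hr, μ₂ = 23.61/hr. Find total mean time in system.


Each node sees arrival rate λ = 19.16/hr (tandem ⇒ throughput preserved).
W₁ = 1/(μ₁−λ) = 1/(65.29−19.16) = 0.02168 hr
W₂ = 1/(μ₂−λ) = 1/(23.61−19.16) = 0.22472 hr
W_total = W₁ + W₂ = 0.02168 + 0.22472 = 0.24640 hr

Final: 0.24640 hr


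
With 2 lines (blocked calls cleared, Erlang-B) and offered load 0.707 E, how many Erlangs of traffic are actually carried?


B(2,0.707) = 0.127713 (Erlang-B)
Carried load = a(1 − B) = 0.707·(1 − 0.127713) = 0.707·0.872287 = 0.6167 E

Final: 0.6167 Erlangs


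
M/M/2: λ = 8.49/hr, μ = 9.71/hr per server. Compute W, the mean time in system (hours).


a = 0.8744; ρ = 0.4372; P₀ = 0.391616
Lq = P₀·a^c·ρ/(c!(1−ρ)²) = 0.20660
Wq = Lq/λ = 0.20660/8.49 = 0.02433 hr
W = Wq + 1/μ = 0.02433 + 0.10299 = 0.12732 hr

Final: 0.12732 hr


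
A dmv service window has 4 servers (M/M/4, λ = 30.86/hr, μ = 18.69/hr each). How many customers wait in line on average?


a = λ/μ = 1.6512; ρ = a/4 = 0.4128
P₀ = 0.188966
Lq = P₀·a^c·ρ / (c!·(1−ρ)²) = 0.188966·7.43270·0.4128/(24·0.34482)
= 0.07006

Final: 0.07006


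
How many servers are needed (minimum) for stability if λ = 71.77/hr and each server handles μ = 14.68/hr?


Stability requires cμ > λ ⇔ c > λ/μ.
λ/μ = 71.77/14.68 = 4.8890
Minimum integer c = ⌊4.8890⌋ + 1 = 5
Check: 5·14.68 = 73.40 > 71.77, while 4·14.68 = 58.72 ≤ 71.77

Final: 5 servers


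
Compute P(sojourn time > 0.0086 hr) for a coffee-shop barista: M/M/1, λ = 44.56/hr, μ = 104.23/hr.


W ~ Exponential(μ−λ) for M/M/1.
μ − λ = 104.23 − 44.56 = 59.6700
P(W > t) = e^{−(μ−λ)t} = e^{−0.5132} = 0.598600

Final: 0.598600


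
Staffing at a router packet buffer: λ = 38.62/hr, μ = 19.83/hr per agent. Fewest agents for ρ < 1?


Stability requires cμ > λ ⇔ c > λ/μ.
λ/μ = 38.62/19.83 = 1.9476
Minimum integer c = ⌊1.9476⌋ + 1 = 2
Check: 2·19.83 = 39.66 > 38.62, while 1·19.83 = 19.83 ≤ 38.62

Final: 2 servers


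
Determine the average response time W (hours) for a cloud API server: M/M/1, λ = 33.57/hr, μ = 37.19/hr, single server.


W = 1/(μ−λ) = 1/(37.19 − 33.57) = 1/3.62 = 0.2762 hr

Final: 0.2762 hr


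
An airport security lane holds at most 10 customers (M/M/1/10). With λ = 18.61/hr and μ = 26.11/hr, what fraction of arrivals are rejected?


ρ = λ/μ = 18.61/26.11 = 0.7128
P_K = (1−ρ)ρ^K/(1−ρ^(K+1)) = (0.2872·0.033837)/(1 − 0.024118)
= 0.009720/0.975882 = 0.009960

Final: 0.009960


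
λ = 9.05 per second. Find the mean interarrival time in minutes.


Mean interarrival time = 1/λ = 1/9.05 second = 0.11050 second
In minutes: 0.11050 × 0.0166667 = 0.001842 min

Final: 0.001842 min


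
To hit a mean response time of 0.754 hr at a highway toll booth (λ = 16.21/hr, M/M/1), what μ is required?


W = 1/(μ−λ) ⇒ μ − λ = 1/W = 1/0.754 = 1.3263
μ = λ + 1/W = 16.21 + 1.3263 = 17.5363 per hr

Final: 17.5363 /hr


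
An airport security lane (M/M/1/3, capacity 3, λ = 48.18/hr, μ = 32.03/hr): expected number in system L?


ρ = 48.18/32.03 = 1.5042
L = ρ[1 − (K+1)ρ^K + Kρ^(K+1)] / [(1−ρ)(1−ρ^(K+1))]
Numerator: 1.5042·(1 − 4·3.403530 + 3·5.119640) = 4.128770
Denominator: (-0.5042)·(-4.119640) = 2.077183
L = 4.128770/2.077183 = 1.9877

Final: 1.9877


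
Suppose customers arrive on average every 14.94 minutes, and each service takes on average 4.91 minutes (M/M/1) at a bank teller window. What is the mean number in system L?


λ = 60/14.94 = 4.0161 /hr
μ = 60/4.91 = 12.2200 /hr
ρ = λ/μ = 4.0161/12.2200 = 0.3286
L = ρ/(1−ρ) = 0.3286/0.6714 = 0.4895

Final: 0.4895


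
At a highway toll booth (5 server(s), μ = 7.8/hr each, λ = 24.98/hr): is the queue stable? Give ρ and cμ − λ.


Total capacity cμ = 5·7.8 = 39.00/hr
ρ = λ/(cμ) = 24.98/39.00 = 0.6405
Stable ⇔ ρ < 1: YES
Spare capacity = cμ − λ = 39.00 − 24.98 = 14.02/hr

Final: ρ = 0.6405; stable; margin = 14.02/hr


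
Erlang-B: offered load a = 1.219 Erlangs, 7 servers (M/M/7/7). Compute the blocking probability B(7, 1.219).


B(c,a) = (a^c/c!) / Σ_{k=0}^{c} a^k/k!
a^7/7! = 0.0007936
Σ terms (k=0..7): 1.00000 + 1.21900 + 0.74298 + 0.30190 + 0.09200 + 0.02243 + 0.004557 + 0.0007936 = 3.383663
B = 0.0007936/3.383663 = 0.0002345

Final: 0.0002345


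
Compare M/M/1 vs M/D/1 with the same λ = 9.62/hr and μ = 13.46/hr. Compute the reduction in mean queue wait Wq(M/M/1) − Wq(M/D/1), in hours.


ρ = 9.62/13.46 = 0.7147
Wq(M/M/1) = ρ/(μ−λ) = 0.7147/3.84 = 0.18612 hr
Wq(M/D/1) = ρ/(2(μ−λ)) = 0.09306 hr
Savings = 0.18612 − 0.09306 = 0.09306 hr

Final: 0.09306 hr


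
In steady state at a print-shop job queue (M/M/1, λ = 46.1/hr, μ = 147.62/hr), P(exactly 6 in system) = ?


ρ = 46.1/147.62 = 0.3123
P_n = (1−ρ)·ρ^n = (1 − 0.3123)·0.3123^6 = 0.6877·0.0009275 = 0.0006379

Final: 0.0006379


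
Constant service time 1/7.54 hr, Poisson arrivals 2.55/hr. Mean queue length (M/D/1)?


ρ = 2.55/7.54 = 0.3382
M/D/1: Lq = ρ²/(2(1−ρ)) = 0.1144/(2·0.6618) = 0.08641

Final: 0.08641


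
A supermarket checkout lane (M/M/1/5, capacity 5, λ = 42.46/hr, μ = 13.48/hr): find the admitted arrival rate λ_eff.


ρ = 3.1499; P_K = (1−ρ)ρ^5/(1−ρ^6) = 0.683224
λ_eff = λ(1 − P_K) = 42.46·(1 − 0.683224) = 42.46·0.316776 = 13.4503 /hr

Final: 13.4503 /hr


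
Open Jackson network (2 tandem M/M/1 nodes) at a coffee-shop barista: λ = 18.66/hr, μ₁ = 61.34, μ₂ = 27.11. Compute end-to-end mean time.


Each node sees arrival rate λ = 18.66/hr (tandem ⇒ throughput preserved).
W₁ = 1/(μ₁−λ) = 1/(61.34−18.66) = 0.02343 hr
W₂ = 1/(μ₂−λ) = 1/(27.11−18.66) = 0.11834 hr
W_total = W₁ + W₂ = 0.02343 + 0.11834 = 0.14177 hr

Final: 0.14177 hr


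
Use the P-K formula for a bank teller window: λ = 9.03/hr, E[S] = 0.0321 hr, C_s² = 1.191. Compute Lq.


ρ = λ·E[S] = 9.03·0.0321 = 0.2899
Lq = ρ²(1+C_s²)/(2(1−ρ)) = 0.08402·(1+1.191)/(2·0.7101)
= 0.08402·2.1910/1.4203 = 0.12962

Final: 0.12962


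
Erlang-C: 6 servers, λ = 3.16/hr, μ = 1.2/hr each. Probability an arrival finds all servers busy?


a = λ/μ = 2.6333; ρ = a/6 = 0.4389
P₀ = 0.071285 (from M/M/c formula)
C(c,a) = [a^c/(c!(1−ρ))]·P₀ = [333.45330/(720·0.5611)]·0.071285
= 0.82538·0.071285 = 0.058837

Final: 0.058837


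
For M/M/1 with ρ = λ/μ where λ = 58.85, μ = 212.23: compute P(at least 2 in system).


ρ = 58.85/212.23 = 0.2773
P(N ≥ n) = ρ^n = 0.2773^2 = 0.076892

Final: 0.076892


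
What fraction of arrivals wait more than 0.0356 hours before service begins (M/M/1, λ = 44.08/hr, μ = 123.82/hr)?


ρ = 44.08/123.82 = 0.3560
P(Wq > t) = ρ·e^{−(μ−λ)t} = 0.3560·e^{−2.8387}
= 0.3560·0.058499 = 0.020826

Final: 0.020826


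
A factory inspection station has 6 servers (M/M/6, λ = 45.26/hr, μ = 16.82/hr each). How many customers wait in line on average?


a = λ/μ = 2.6908; ρ = a/6 = 0.4485
P₀ = 0.067230
Lq = P₀·a^c·ρ / (c!·(1−ρ)²) = 0.067230·379.60450·0.4485/(720·0.30418)
= 0.05226

Final: 0.05226


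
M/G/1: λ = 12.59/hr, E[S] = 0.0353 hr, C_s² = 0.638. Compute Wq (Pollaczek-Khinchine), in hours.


ρ = λ·E[S] = 12.59·0.0353 = 0.4444
E[S²] = E[S]²(1+C_s²) = 0.0353²·(1+0.638) = 0.002041
Wq = λ·E[S²]/(2(1−ρ)) = 12.59·0.002041/(2·0.5556) = 0.02313 hr

Final: 0.02313 hr


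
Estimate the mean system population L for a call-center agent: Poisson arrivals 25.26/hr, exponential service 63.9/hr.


ρ = λ/μ = 25.26/63.9 = 0.3953
L = ρ/(1−ρ) = 0.3953/(1 − 0.3953) = 0.3953/0.6047 = 0.6537

Final: 0.6537


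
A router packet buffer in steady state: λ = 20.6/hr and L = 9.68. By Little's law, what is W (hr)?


W = L/λ = 9.68/20.6 = 0.4699 hr

Final: 0.4699 hr


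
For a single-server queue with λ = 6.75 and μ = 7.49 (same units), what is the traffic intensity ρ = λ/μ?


ρ = λ/μ = 6.75/7.49 = 0.9012

Final: 0.9012


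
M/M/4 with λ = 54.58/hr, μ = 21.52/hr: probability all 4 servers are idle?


a = λ/μ = 54.58/21.52 = 2.5362; ρ = a/c = 0.6341
Σ_{k=0}^{3} a^k/k! (terms k=0..3) = 1.00000 + 2.53625 + 3.21627 + 2.71908 = 9.47160
Tail: a^4/(4!(1−ρ)) = 41.37758/(24·0.3659) = 4.71135
P₀ = 1/(9.47160 + 4.71135) = 1/14.18295 = 0.070507

Final: 0.070507


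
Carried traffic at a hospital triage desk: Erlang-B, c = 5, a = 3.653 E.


B(5,3.653) = 0.167879 (Erlang-B)
Carried load = a(1 − B) = 3.653·(1 − 0.167879) = 3.653·0.832121 = 3.0397 E

Final: 3.0397 Erlangs


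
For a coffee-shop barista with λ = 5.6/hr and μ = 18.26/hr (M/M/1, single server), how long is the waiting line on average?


ρ = 5.6/18.26 = 0.3067
Lq = ρ²/(1−ρ) = 0.09405/0.6933 = 0.1357

Final: 0.1357


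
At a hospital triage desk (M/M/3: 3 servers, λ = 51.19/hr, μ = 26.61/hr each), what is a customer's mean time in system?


a = 1.9237; ρ = 0.6412; P₀ = 0.123743
Lq = P₀·a^c·ρ/(c!(1−ρ)²) = 0.73147
Wq = Lq/λ = 0.73147/51.19 = 0.01429 hr
W = Wq + 1/μ = 0.01429 + 0.03758 = 0.05187 hr

Final: 0.05187 hr


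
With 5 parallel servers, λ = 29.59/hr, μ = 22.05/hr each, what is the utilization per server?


ρ = λ/(cμ) = 29.59/(5·22.05) = 29.59/110.25 = 0.2684

Final: 0.2684


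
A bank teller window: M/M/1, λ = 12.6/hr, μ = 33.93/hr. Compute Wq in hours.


ρ = 12.6/33.93 = 0.3714
Wq = ρ/(μ−λ) = 0.3714/(33.93 − 12.6) = 0.3714/21.33 = 0.01741 hr

Final: 0.01741 hr


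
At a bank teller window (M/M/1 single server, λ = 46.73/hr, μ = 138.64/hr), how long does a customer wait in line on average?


ρ = 46.73/138.64 = 0.3371
Wq = ρ/(μ−λ) = 0.3371/(138.64 − 46.73) = 0.3371/91.91 = 0.003667 hr

Final: 0.003667 hr


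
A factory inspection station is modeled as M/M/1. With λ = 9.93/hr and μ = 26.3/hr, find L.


ρ = λ/μ = 9.93/26.3 = 0.3776
L = ρ/(1−ρ) = 0.3776/(1 − 0.3776) = 0.3776/0.6224 = 0.6066

Final: 0.6066


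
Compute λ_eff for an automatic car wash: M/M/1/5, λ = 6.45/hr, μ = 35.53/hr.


ρ = 0.1815; P_K = (1−ρ)ρ^5/(1−ρ^6) = 0.0001614
λ_eff = λ(1 − P_K) = 6.45·(1 − 0.0001614) = 6.45·0.999839 = 6.4490 /hr

Final: 6.4490 /hr


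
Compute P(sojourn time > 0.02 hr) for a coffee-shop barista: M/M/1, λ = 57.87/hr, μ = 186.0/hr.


W ~ Exponential(μ−λ) for M/M/1.
μ − λ = 186.0 − 57.87 = 128.1300
P(W > t) = e^{−(μ−λ)t} = e^{−2.5626} = 0.077104

Final: 0.077104


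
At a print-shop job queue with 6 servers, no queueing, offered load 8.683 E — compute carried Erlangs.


B(6,8.683) = 0.425203 (Erlang-B)
Carried load = a(1 − B) = 8.683·(1 − 0.425203) = 8.683·0.574797 = 4.9910 E

Final: 4.9910 Erlangs


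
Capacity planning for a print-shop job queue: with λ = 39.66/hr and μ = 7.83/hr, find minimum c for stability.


Stability requires cμ > λ ⇔ c > λ/μ.
λ/μ = 39.66/7.83 = 5.0651
Minimum integer c = ⌊5.0651⌋ + 1 = 6
Check: 6·7.83 = 46.98 > 39.66, while 5·7.83 = 39.15 ≤ 39.66

Final: 6 servers


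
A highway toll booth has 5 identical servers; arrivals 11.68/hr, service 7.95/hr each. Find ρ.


ρ = λ/(cμ) = 11.68/(5·7.95) = 11.68/39.75 = 0.2938

Final: 0.2938


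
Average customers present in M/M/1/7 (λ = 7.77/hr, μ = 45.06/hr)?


ρ = 7.77/45.06 = 0.1724
L = ρ[1 − (K+1)ρ^K + Kρ^(K+1)] / [(1−ρ)(1−ρ^(K+1))]
Numerator: 0.1724·(1 − 8·0.000004533 + 7·0.0000007817) = 0.172431
Denominator: (0.8276)·(0.999999) = 0.827563
L = 0.172431/0.827563 = 0.2084

Final: 0.2084


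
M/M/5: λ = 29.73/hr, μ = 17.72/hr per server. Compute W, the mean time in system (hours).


a = 1.6778; ρ = 0.3356; P₀ = 0.186247
Lq = P₀·a^c·ρ/(c!(1−ρ)²) = 0.01568
Wq = Lq/λ = 0.01568/29.73 = 0.0005275 hr
W = Wq + 1/μ = 0.0005275 + 0.05643 = 0.05696 hr

Final: 0.05696 hr


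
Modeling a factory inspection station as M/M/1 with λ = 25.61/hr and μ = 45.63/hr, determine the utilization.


ρ = λ/μ = 25.61/45.63 = 0.5613

Final: 0.5613


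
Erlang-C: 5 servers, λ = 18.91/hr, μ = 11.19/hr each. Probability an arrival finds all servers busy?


a = λ/μ = 1.6899; ρ = a/5 = 0.3380
P₀ = 0.183979 (from M/M/c formula)
C(c,a) = [a^c/(c!(1−ρ))]·P₀ = [13.78184/(120·0.6620)]·0.183979
= 0.17348·0.183979 = 0.031917

Final: 0.031917


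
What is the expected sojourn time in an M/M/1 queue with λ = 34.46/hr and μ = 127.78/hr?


W = 1/(μ−λ) = 1/(127.78 − 34.46) = 1/93.32 = 0.01072 hr

Final: 0.01072 hr
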